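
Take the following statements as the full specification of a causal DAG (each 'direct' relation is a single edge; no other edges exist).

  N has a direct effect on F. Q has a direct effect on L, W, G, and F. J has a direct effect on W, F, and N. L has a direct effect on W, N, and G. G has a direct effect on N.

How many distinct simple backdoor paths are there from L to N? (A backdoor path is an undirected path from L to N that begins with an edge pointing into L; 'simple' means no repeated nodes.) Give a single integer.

5

A backdoor path from L to N is any simple undirected path whose first edge points into L (i.e. leaves L via a parent).
Parents of L: {Q}.
Enumerating:
  P1: L <- Q -> G -> N
  P2: L <- Q -> W <- J -> N
  P3: L <- Q -> W <- J -> F <- N
  P4: L <- Q -> F <- J -> N
  P5: L <- Q -> F <- N
That exhausts the simple backdoor paths. Count: 5.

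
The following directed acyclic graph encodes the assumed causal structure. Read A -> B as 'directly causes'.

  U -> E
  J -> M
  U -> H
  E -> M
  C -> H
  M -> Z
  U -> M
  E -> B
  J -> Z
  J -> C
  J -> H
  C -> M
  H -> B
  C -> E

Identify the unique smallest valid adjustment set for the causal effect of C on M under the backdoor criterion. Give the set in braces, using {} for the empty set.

{J}

Variables eligible for adjustment (non-descendants of C, excluding C and M): {J, U}.
Backdoor paths from C to M:
  P1: C <- J -> M
  P2: C <- J -> H <- U -> E -> M
  P3: C <- J -> H <- U -> M
  P4: C <- J -> H -> B <- E <- U -> M
  P5: C <- J -> H -> B <- E -> M
  P6: C <- J -> Z <- M
The empty set is not sufficient: P1 (C <- J -> M) has no collider blocking it and no conditioned non-collider, so it is open.
Try {J}:
  P1: blocked at fork node J ∈ conditioning set.
  P2: blocked at fork node J ∈ conditioning set.
  P3: blocked at fork node J ∈ conditioning set.
  P4: blocked at fork node J ∈ conditioning set.
  P5: blocked at fork node J ∈ conditioning set.
  P6: blocked at fork node J ∈ conditioning set.
{J} contains no descendant of C and blocks every backdoor path.
No other singleton works — e.g. {U} leaves P1 open — so {J} is the unique smallest valid adjustment set.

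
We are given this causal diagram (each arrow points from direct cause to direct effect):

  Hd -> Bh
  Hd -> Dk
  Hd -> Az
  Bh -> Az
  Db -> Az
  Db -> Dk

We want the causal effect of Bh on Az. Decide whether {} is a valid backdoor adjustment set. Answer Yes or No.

Backdoor paths from Bh to Az (paths whose first edge points into Bh):
  P1: Bh <- Hd -> Dk <- Db -> Az
  P2: Bh <- Hd -> Az
Condition 1 (no descendant of Bh in the set): holds — descendants of Bh are {Az}; none are in {}.
Condition 2 (every backdoor path blocked by {}):
  P1: blocked at collider Dk (neither it nor any descendant is in the conditioning set).
  P2: open — no interior node is in the conditioning set.
{} does not satisfy the backdoor criterion.

No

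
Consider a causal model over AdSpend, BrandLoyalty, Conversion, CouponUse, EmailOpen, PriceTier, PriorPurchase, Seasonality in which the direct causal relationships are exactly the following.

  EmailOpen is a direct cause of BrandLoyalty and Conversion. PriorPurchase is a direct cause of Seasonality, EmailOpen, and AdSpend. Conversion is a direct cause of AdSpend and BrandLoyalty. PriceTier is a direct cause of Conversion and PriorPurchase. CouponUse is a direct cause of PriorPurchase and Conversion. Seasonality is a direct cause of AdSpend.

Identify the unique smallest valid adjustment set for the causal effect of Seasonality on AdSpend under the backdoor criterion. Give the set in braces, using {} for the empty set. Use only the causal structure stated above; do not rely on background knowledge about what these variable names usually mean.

Variables eligible for adjustment (non-descendants of Seasonality, excluding Seasonality and AdSpend): {BrandLoyalty, Conversion, CouponUse, EmailOpen, PriceTier, PriorPurchase}.
Backdoor paths from Seasonality to AdSpend:
  P1: Seasonality <- PriorPurchase <- CouponUse -> Conversion -> AdSpend
  P2: Seasonality <- PriorPurchase <- PriceTier -> Conversion -> AdSpend
  P3: Seasonality <- PriorPurchase -> EmailOpen -> Conversion -> AdSpend
  P4: Seasonality <- PriorPurchase -> EmailOpen -> BrandLoyalty <- Conversion -> AdSpend
  P5: Seasonality <- PriorPurchase -> AdSpend
The empty set is not sufficient: P1 (Seasonality <- PriorPurchase <- CouponUse -> Conversion -> AdSpend) has no collider blocking it and no conditioned non-collider, so it is open.
Try {PriorPurchase}:
  P1: blocked at chain node PriorPurchase ∈ conditioning set.
  P2: blocked at chain node PriorPurchase ∈ conditioning set.
  P3: blocked at fork node PriorPurchase ∈ conditioning set.
  P4: blocked at fork node PriorPurchase ∈ conditioning set.
  P5: blocked at fork node PriorPurchase ∈ conditioning set.
{PriorPurchase} contains no descendant of Seasonality and blocks every backdoor path.
No other singleton works — e.g. {CouponUse} leaves P2 open — so {PriorPurchase} is the unique smallest valid adjustment set.

{PriorPurchase}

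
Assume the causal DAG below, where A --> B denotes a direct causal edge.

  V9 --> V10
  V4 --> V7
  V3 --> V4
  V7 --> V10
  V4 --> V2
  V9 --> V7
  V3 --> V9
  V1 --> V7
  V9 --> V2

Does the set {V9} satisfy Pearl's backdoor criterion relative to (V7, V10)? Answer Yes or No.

Yes

Backdoor paths from V7 to V10 (paths whose first edge points into V7):
  P1: V7 <- V4 <- V3 -> V9 -> V10
  P2: V7 <- V4 -> V2 <- V9 -> V10
  P3: V7 <- V9 -> V10
Condition 1 (no descendant of V7 in the set): holds — descendants of V7 are {V10}; none are in {V9}.
Condition 2 (every backdoor path blocked by {V9}):
  P1: blocked at chain node V9 ∈ conditioning set.
  P2: blocked at collider V2 (neither it nor any descendant is in the conditioning set).
  P3: blocked at fork node V9 ∈ conditioning set.
{V9} satisfies the backdoor criterion.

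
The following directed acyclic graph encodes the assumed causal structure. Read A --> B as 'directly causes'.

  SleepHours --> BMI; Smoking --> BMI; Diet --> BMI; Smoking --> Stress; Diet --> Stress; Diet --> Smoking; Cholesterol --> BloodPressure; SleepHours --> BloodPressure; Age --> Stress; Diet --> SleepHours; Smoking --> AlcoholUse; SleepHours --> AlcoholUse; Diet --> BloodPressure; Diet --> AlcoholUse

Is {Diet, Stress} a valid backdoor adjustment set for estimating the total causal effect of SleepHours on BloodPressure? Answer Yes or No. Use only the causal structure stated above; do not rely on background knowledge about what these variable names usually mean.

Backdoor paths from SleepHours to BloodPressure (paths whose first edge points into SleepHours):
  P1: SleepHours <- Diet -> BloodPressure
Condition 1 (no descendant of SleepHours in the set): holds — descendants of SleepHours are {AlcoholUse, BMI, BloodPressure}; none are in {Diet, Stress}.
Condition 2 (every backdoor path blocked by {Diet, Stress}):
  P1: blocked at fork node Diet ∈ conditioning set.
{Diet, Stress} satisfies the backdoor criterion.

Yes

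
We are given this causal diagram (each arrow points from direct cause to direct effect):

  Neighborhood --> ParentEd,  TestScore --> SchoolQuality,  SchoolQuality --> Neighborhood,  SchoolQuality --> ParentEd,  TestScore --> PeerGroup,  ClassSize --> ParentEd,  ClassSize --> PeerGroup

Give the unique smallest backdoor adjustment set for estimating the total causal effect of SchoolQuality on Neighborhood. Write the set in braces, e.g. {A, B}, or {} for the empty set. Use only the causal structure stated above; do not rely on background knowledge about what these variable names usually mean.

Variables eligible for adjustment (non-descendants of SchoolQuality, excluding SchoolQuality and Neighborhood): {ClassSize, PeerGroup, TestScore}.
Backdoor paths from SchoolQuality to Neighborhood:
  P1: SchoolQuality <- TestScore -> PeerGroup <- ClassSize -> ParentEd <- Neighborhood
Each backdoor path contains an unconditioned collider, so every path is already blocked with the empty conditioning set:
  P1: blocked at collider PeerGroup (neither it nor any descendant is in the conditioning set).
The empty set is therefore the unique smallest valid set.

{}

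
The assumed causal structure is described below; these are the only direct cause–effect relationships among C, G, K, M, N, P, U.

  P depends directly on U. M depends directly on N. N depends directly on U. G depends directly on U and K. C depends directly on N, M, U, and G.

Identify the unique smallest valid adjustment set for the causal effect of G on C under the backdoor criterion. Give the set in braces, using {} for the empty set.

{U}

Variables eligible for adjustment (non-descendants of G, excluding G and C): {K, M, N, P, U}.
Backdoor paths from G to C:
  P1: G <- U -> N -> M -> C
  P2: G <- U -> N -> C
  P3: G <- U -> C
The empty set is not sufficient: P1 (G <- U -> N -> M -> C) has no collider blocking it and no conditioned non-collider, so it is open.
Try {U}:
  P1: blocked at fork node U ∈ conditioning set.
  P2: blocked at fork node U ∈ conditioning set.
  P3: blocked at fork node U ∈ conditioning set.
{U} contains no descendant of G and blocks every backdoor path.
No other singleton works — e.g. {N} leaves P3 open — so {U} is the unique smallest valid adjustment set.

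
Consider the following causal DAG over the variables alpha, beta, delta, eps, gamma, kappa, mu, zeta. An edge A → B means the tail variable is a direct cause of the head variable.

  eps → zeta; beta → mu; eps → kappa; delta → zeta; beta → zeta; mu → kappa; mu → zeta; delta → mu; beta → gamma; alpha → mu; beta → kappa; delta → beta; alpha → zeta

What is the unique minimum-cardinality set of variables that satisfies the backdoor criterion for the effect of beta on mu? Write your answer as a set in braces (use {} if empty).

Variables eligible for adjustment (non-descendants of beta, excluding beta and mu): {alpha, delta, eps}.
Backdoor paths from beta to mu:
  P1: beta <- delta -> mu
  P2: beta <- delta -> zeta <- alpha -> mu
  P3: beta <- delta -> zeta <- eps -> kappa <- mu
  P4: beta <- delta -> zeta <- mu
The empty set is not sufficient: P1 (beta <- delta -> mu) has no collider blocking it and no conditioned non-collider, so it is open.
Try {delta}:
  P1: blocked at fork node delta ∈ conditioning set.
  P2: blocked at fork node delta ∈ conditioning set.
  P3: blocked at fork node delta ∈ conditioning set.
  P4: blocked at fork node delta ∈ conditioning set.
{delta} contains no descendant of beta and blocks every backdoor path.
No other singleton works — e.g. {alpha} leaves P1 open — so {delta} is the unique smallest valid adjustment set.

{delta}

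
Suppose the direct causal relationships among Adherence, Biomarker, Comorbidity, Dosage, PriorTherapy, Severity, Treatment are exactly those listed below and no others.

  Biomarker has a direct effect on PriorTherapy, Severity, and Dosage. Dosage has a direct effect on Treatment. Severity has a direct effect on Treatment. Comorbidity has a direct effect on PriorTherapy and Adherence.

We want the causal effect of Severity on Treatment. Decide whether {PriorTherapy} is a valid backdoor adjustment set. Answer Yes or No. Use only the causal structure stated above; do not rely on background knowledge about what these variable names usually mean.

No

Backdoor paths from Severity to Treatment (paths whose first edge points into Severity):
  P1: Severity <- Biomarker -> Dosage -> Treatment
Condition 1 (no descendant of Severity in the set): holds — descendants of Severity are {Treatment}; none are in {PriorTherapy}.
Condition 2 (every backdoor path blocked by {PriorTherapy}):
  P1: open — no interior node is in the conditioning set.
{PriorTherapy} does not satisfy the backdoor criterion.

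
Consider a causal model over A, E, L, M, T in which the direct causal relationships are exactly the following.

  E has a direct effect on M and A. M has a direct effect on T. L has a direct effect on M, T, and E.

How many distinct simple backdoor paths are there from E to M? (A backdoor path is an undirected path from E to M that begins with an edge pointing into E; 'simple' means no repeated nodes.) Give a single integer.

A backdoor path from E to M is any simple undirected path whose first edge points into E (i.e. leaves E via a parent).
Parents of E: {L}.
Enumerating:
  P1: E <- L -> M
  P2: E <- L -> T <- M
That exhausts the simple backdoor paths. Count: 2.

2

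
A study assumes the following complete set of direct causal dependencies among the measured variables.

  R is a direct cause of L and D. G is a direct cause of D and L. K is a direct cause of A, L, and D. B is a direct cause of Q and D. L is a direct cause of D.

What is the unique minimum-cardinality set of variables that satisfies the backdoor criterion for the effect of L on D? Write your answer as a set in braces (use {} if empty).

Variables eligible for adjustment (non-descendants of L, excluding L and D): {A, B, G, K, Q, R}.
Backdoor paths from L to D:
  P1: L <- K -> D
  P2: L <- R -> D
  P3: L <- G -> D
The empty set is not sufficient: P1 (L <- K -> D) has no collider blocking it and no conditioned non-collider, so it is open.
Try {G, K, R}:
  P1: blocked at fork node K ∈ conditioning set.
  P2: blocked at fork node R ∈ conditioning set.
  P3: blocked at fork node G ∈ conditioning set.
{G, K, R} contains no descendant of L and blocks every backdoor path.
Every element of {G, K, R} is needed (dropping G leaves P3 open; dropping K leaves P1 open; dropping R leaves P2 open), so no proper subset is valid.
Among all size-3 subsets of the eligible variables, only {G, K, R} blocks every backdoor path, so it is the unique smallest valid adjustment set.

{G, K, R}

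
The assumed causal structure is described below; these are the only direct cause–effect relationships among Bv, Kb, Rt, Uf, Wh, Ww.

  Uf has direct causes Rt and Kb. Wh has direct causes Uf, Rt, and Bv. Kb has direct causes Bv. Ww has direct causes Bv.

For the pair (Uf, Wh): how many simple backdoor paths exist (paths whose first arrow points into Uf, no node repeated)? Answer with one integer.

A backdoor path from Uf to Wh is any simple undirected path whose first edge points into Uf (i.e. leaves Uf via a parent).
Parents of Uf: {Kb, Rt}.
Enumerating:
  P1: Uf <- Kb <- Bv -> Wh
  P2: Uf <- Rt -> Wh
That exhausts the simple backdoor paths. Count: 2.

2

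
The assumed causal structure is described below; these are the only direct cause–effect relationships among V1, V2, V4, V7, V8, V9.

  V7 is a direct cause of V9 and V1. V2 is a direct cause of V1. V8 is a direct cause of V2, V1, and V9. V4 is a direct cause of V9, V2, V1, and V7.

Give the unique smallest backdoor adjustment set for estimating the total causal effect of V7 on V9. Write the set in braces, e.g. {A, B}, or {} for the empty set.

{V4}

Variables eligible for adjustment (non-descendants of V7, excluding V7 and V9): {V2, V4, V8}.
Backdoor paths from V7 to V9:
  P1: V7 <- V4 -> V2 <- V8 -> V9
  P2: V7 <- V4 -> V2 -> V1 <- V8 -> V9
  P3: V7 <- V4 -> V9
  P4: V7 <- V4 -> V1 <- V8 -> V9
  P5: V7 <- V4 -> V1 <- V2 <- V8 -> V9
The empty set is not sufficient: P3 (V7 <- V4 -> V9) has no collider blocking it and no conditioned non-collider, so it is open.
Try {V4}:
  P1: blocked at fork node V4 ∈ conditioning set.
  P2: blocked at fork node V4 ∈ conditioning set.
  P3: blocked at fork node V4 ∈ conditioning set.
  P4: blocked at fork node V4 ∈ conditioning set.
  P5: blocked at fork node V4 ∈ conditioning set.
{V4} contains no descendant of V7 and blocks every backdoor path.
No other singleton works — e.g. {V8} leaves P3 open — so {V4} is the unique smallest valid adjustment set.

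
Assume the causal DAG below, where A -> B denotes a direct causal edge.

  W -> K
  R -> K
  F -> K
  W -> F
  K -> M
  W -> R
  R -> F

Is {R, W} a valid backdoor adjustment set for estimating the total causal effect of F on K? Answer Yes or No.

Backdoor paths from F to K (paths whose first edge points into F):
  P1: F <- W -> R -> K
  P2: F <- W -> K
  P3: F <- R <- W -> K
  P4: F <- R -> K
Condition 1 (no descendant of F in the set): holds — descendants of F are {K, M}; none are in {R, W}.
Condition 2 (every backdoor path blocked by {R, W}):
  P1: blocked at fork node W ∈ conditioning set.
  P2: blocked at fork node W ∈ conditioning set.
  P3: blocked at chain node R ∈ conditioning set.
  P4: blocked at fork node R ∈ conditioning set.
{R, W} satisfies the backdoor criterion.

Yes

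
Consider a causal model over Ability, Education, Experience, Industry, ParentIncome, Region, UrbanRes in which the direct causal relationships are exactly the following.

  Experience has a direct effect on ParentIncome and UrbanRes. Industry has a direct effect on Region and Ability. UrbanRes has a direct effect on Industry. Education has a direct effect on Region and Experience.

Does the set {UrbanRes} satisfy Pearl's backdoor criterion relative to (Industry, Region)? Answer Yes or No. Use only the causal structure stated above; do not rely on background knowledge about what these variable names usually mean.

Yes

Backdoor paths from Industry to Region (paths whose first edge points into Industry):
  P1: Industry <- UrbanRes <- Experience <- Education -> Region
Condition 1 (no descendant of Industry in the set): holds — descendants of Industry are {Ability, Region}; none are in {UrbanRes}.
Condition 2 (every backdoor path blocked by {UrbanRes}):
  P1: blocked at chain node UrbanRes ∈ conditioning set.
{UrbanRes} satisfies the backdoor criterion.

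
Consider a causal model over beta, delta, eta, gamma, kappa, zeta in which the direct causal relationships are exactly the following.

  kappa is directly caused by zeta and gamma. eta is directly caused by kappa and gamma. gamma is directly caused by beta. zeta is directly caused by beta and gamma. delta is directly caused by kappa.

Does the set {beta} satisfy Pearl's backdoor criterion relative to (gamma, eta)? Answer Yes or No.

Yes

Backdoor paths from gamma to eta (paths whose first edge points into gamma):
  P1: gamma <- beta -> zeta -> kappa -> eta
Condition 1 (no descendant of gamma in the set): holds — descendants of gamma are {delta, eta, kappa, zeta}; none are in {beta}.
Condition 2 (every backdoor path blocked by {beta}):
  P1: blocked at fork node beta ∈ conditioning set.
{beta} satisfies the backdoor criterion.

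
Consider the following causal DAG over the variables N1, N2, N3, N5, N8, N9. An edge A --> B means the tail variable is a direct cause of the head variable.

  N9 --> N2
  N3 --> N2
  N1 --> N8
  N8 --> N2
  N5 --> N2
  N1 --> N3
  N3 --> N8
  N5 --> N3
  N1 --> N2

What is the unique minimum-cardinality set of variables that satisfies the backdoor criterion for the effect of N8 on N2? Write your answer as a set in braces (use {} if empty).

Variables eligible for adjustment (non-descendants of N8, excluding N8 and N2): {N1, N3, N5, N9}.
Backdoor paths from N8 to N2:
  P1: N8 <- N1 -> N3 <- N5 -> N2
  P2: N8 <- N1 -> N3 -> N2
  P3: N8 <- N1 -> N2
  P4: N8 <- N3 <- N1 -> N2
  P5: N8 <- N3 <- N5 -> N2
  P6: N8 <- N3 -> N2
The empty set is not sufficient: P2 (N8 <- N1 -> N3 -> N2) has no collider blocking it and no conditioned non-collider, so it is open.
Try {N1, N3}:
  P1: blocked at fork node N1 ∈ conditioning set.
  P2: blocked at fork node N1 ∈ conditioning set.
  P3: blocked at fork node N1 ∈ conditioning set.
  P4: blocked at chain node N3 ∈ conditioning set.
  P5: blocked at chain node N3 ∈ conditioning set.
  P6: blocked at fork node N3 ∈ conditioning set.
{N1, N3} contains no descendant of N8 and blocks every backdoor path.
Every element of {N1, N3} is needed (dropping N1 leaves P1 open; dropping N3 leaves P5 open), so no proper subset is valid.
Among all size-2 subsets of the eligible variables, only {N1, N3} blocks every backdoor path, so it is the unique smallest valid adjustment set.

{N1, N3}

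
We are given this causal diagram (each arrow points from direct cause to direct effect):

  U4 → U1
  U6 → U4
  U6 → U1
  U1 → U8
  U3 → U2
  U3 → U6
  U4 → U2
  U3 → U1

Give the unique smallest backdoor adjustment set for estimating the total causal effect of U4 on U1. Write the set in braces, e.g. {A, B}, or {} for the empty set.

{U6}

Variables eligible for adjustment (non-descendants of U4, excluding U4 and U1): {U3, U6}.
Backdoor paths from U4 to U1:
  P1: U4 <- U6 <- U3 -> U1
  P2: U4 <- U6 -> U1
The empty set is not sufficient: P1 (U4 <- U6 <- U3 -> U1) has no collider blocking it and no conditioned non-collider, so it is open.
Try {U6}:
  P1: blocked at chain node U6 ∈ conditioning set.
  P2: blocked at fork node U6 ∈ conditioning set.
{U6} contains no descendant of U4 and blocks every backdoor path.
No other singleton works — e.g. {U3} leaves P2 open — so {U6} is the unique smallest valid adjustment set.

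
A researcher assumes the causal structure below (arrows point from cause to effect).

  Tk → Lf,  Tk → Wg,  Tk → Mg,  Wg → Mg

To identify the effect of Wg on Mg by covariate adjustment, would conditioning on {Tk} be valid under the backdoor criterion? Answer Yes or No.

Yes

Backdoor paths from Wg to Mg (paths whose first edge points into Wg):
  P1: Wg <- Tk -> Mg
Condition 1 (no descendant of Wg in the set): holds — descendants of Wg are {Mg}; none are in {Tk}.
Condition 2 (every backdoor path blocked by {Tk}):
  P1: blocked at fork node Tk ∈ conditioning set.
{Tk} satisfies the backdoor criterion.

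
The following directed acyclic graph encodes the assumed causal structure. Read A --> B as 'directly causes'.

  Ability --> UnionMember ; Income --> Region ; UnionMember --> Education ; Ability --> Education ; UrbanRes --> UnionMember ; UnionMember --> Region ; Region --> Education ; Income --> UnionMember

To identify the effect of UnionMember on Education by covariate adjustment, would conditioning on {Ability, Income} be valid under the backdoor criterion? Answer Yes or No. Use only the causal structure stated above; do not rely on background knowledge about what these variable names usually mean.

Backdoor paths from UnionMember to Education (paths whose first edge points into UnionMember):
  P1: UnionMember <- Income -> Region -> Education
  P2: UnionMember <- Ability -> Education
Condition 1 (no descendant of UnionMember in the set): holds — descendants of UnionMember are {Education, Region}; none are in {Ability, Income}.
Condition 2 (every backdoor path blocked by {Ability, Income}):
  P1: blocked at fork node Income ∈ conditioning set.
  P2: blocked at fork node Ability ∈ conditioning set.
{Ability, Income} satisfies the backdoor criterion.

Yes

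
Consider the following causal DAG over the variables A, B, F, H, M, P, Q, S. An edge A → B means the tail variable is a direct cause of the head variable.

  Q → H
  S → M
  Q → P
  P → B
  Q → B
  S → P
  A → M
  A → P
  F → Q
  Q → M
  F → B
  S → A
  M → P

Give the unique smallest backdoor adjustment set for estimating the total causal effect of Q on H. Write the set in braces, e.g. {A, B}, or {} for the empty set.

{}

Variables eligible for adjustment (non-descendants of Q, excluding Q and H): {A, F, S}.
Backdoor paths from Q to H:
  (none)
With no backdoor paths the empty set already satisfies the criterion, and it is trivially minimal.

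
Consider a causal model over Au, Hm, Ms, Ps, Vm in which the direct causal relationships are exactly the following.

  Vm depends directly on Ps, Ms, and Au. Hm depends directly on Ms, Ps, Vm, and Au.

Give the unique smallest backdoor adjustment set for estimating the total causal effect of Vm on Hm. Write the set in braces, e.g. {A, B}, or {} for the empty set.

Variables eligible for adjustment (non-descendants of Vm, excluding Vm and Hm): {Au, Ms, Ps}.
Backdoor paths from Vm to Hm:
  P1: Vm <- Au -> Hm
  P2: Vm <- Ps -> Hm
  P3: Vm <- Ms -> Hm
The empty set is not sufficient: P1 (Vm <- Au -> Hm) has no collider blocking it and no conditioned non-collider, so it is open.
Try {Au, Ms, Ps}:
  P1: blocked at fork node Au ∈ conditioning set.
  P2: blocked at fork node Ps ∈ conditioning set.
  P3: blocked at fork node Ms ∈ conditioning set.
{Au, Ms, Ps} contains no descendant of Vm and blocks every backdoor path.
Every element of {Au, Ms, Ps} is needed (dropping Au leaves P1 open; dropping Ms leaves P3 open; dropping Ps leaves P2 open), so no proper subset is valid.
Among all size-3 subsets of the eligible variables, only {Au, Ms, Ps} blocks every backdoor path, so it is the unique smallest valid adjustment set.

{Au, Ms, Ps}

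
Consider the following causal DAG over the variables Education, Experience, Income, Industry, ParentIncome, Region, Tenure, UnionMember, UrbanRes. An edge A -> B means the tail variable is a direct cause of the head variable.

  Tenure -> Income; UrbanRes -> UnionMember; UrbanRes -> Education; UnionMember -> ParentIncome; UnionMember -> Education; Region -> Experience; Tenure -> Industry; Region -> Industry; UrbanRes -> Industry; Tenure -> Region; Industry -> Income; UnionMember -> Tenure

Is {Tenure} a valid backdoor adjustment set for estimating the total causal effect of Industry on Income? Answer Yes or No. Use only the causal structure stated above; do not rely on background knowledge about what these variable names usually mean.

Yes

Backdoor paths from Industry to Income (paths whose first edge points into Industry):
  P1: Industry <- UrbanRes -> UnionMember -> Tenure -> Income
  P2: Industry <- UrbanRes -> Education <- UnionMember -> Tenure -> Income
  P3: Industry <- Tenure -> Income
  P4: Industry <- Region <- Tenure -> Income
Condition 1 (no descendant of Industry in the set): holds — descendants of Industry are {Income}; none are in {Tenure}.
Condition 2 (every backdoor path blocked by {Tenure}):
  P1: blocked at chain node Tenure ∈ conditioning set.
  P2: blocked at collider Education (neither it nor any descendant is in the conditioning set).
  P3: blocked at fork node Tenure ∈ conditioning set.
  P4: blocked at fork node Tenure ∈ conditioning set.
{Tenure} satisfies the backdoor criterion.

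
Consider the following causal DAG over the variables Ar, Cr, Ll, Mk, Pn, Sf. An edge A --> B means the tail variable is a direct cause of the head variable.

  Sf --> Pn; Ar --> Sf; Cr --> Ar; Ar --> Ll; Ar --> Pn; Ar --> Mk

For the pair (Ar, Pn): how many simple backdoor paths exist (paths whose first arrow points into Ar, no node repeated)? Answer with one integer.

0

A backdoor path from Ar to Pn is any simple undirected path whose first edge points into Ar (i.e. leaves Ar via a parent).
Parents of Ar: {Cr}.
No simple path from any parent of Ar reaches Pn without revisiting Ar, so there are no backdoor paths.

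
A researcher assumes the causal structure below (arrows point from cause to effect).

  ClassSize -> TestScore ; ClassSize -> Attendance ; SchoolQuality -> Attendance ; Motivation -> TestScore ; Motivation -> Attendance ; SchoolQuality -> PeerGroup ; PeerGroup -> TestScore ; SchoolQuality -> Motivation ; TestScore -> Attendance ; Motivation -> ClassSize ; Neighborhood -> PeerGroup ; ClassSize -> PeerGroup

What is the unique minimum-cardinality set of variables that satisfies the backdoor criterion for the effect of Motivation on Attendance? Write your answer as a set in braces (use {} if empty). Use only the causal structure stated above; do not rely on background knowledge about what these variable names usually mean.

Variables eligible for adjustment (non-descendants of Motivation, excluding Motivation and Attendance): {Neighborhood, SchoolQuality}.
Backdoor paths from Motivation to Attendance:
  P1: Motivation <- SchoolQuality -> PeerGroup <- ClassSize -> TestScore -> Attendance
  P2: Motivation <- SchoolQuality -> PeerGroup <- ClassSize -> Attendance
  P3: Motivation <- SchoolQuality -> PeerGroup -> TestScore <- ClassSize -> Attendance
  P4: Motivation <- SchoolQuality -> PeerGroup -> TestScore -> Attendance
  P5: Motivation <- SchoolQuality -> Attendance
The empty set is not sufficient: P4 (Motivation <- SchoolQuality -> PeerGroup -> TestScore -> Attendance) has no collider blocking it and no conditioned non-collider, so it is open.
Try {SchoolQuality}:
  P1: blocked at fork node SchoolQuality ∈ conditioning set.
  P2: blocked at fork node SchoolQuality ∈ conditioning set.
  P3: blocked at fork node SchoolQuality ∈ conditioning set.
  P4: blocked at fork node SchoolQuality ∈ conditioning set.
  P5: blocked at fork node SchoolQuality ∈ conditioning set.
{SchoolQuality} contains no descendant of Motivation and blocks every backdoor path.
No other singleton works — e.g. {Neighborhood} leaves P4 open — so {SchoolQuality} is the unique smallest valid adjustment set.

{SchoolQuality}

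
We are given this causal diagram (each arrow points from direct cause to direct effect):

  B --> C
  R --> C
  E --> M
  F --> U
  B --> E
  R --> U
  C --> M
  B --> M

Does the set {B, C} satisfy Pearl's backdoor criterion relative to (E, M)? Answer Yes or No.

Yes

Backdoor paths from E to M (paths whose first edge points into E):
  P1: E <- B -> C -> M
  P2: E <- B -> M
Condition 1 (no descendant of E in the set): holds — descendants of E are {M}; none are in {B, C}.
Condition 2 (every backdoor path blocked by {B, C}):
  P1: blocked at fork node B ∈ conditioning set.
  P2: blocked at fork node B ∈ conditioning set.
{B, C} satisfies the backdoor criterion.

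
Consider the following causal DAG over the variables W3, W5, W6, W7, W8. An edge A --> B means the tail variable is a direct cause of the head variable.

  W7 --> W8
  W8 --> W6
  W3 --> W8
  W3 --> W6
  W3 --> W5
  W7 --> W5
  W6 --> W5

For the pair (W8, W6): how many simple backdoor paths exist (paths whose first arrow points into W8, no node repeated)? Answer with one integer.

A backdoor path from W8 to W6 is any simple undirected path whose first edge points into W8 (i.e. leaves W8 via a parent).
Parents of W8: {W3, W7}.
Enumerating:
  P1: W8 <- W3 -> W6
  P2: W8 <- W3 -> W5 <- W6
  P3: W8 <- W7 -> W5 <- W3 -> W6
  P4: W8 <- W7 -> W5 <- W6
That exhausts the simple backdoor paths. Count: 4.

4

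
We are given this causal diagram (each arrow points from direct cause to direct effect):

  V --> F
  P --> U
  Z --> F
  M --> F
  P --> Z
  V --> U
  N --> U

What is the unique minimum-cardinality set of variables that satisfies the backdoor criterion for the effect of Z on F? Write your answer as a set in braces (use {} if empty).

Variables eligible for adjustment (non-descendants of Z, excluding Z and F): {M, N, P, U, V}.
Backdoor paths from Z to F:
  P1: Z <- P -> U <- V -> F
Each backdoor path contains an unconditioned collider, so every path is already blocked with the empty conditioning set:
  P1: blocked at collider U (neither it nor any descendant is in the conditioning set).
The empty set is therefore the unique smallest valid set.

{}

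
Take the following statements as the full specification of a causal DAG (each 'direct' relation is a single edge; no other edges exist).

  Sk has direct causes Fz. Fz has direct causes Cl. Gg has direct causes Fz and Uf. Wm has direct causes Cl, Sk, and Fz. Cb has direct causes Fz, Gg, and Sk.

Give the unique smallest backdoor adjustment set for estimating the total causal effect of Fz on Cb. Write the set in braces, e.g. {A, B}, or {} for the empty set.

{}

Variables eligible for adjustment (non-descendants of Fz, excluding Fz and Cb): {Cl, Uf}.
Backdoor paths from Fz to Cb:
  P1: Fz <- Cl -> Wm <- Sk -> Cb
Each backdoor path contains an unconditioned collider, so every path is already blocked with the empty conditioning set:
  P1: blocked at collider Wm (neither it nor any descendant is in the conditioning set).
The empty set is therefore the unique smallest valid set.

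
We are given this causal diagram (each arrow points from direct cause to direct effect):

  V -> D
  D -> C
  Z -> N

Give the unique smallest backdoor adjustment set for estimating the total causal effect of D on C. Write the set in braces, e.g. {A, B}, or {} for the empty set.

{}

Variables eligible for adjustment (non-descendants of D, excluding D and C): {N, V, Z}.
Backdoor paths from D to C:
  (none)
With no backdoor paths the empty set already satisfies the criterion, and it is trivially minimal.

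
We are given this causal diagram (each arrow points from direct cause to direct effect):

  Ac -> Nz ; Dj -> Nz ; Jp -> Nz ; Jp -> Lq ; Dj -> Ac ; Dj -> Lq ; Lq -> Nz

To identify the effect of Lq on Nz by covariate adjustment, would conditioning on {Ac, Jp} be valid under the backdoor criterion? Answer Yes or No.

No

Backdoor paths from Lq to Nz (paths whose first edge points into Lq):
  P1: Lq <- Dj -> Ac -> Nz
  P2: Lq <- Dj -> Nz
  P3: Lq <- Jp -> Nz
Condition 1 (no descendant of Lq in the set): holds — descendants of Lq are {Nz}; none are in {Ac, Jp}.
Condition 2 (every backdoor path blocked by {Ac, Jp}):
  P1: blocked at chain node Ac ∈ conditioning set.
  P2: open — no interior node is in the conditioning set.
  P3: blocked at fork node Jp ∈ conditioning set.
{Ac, Jp} does not satisfy the backdoor criterion.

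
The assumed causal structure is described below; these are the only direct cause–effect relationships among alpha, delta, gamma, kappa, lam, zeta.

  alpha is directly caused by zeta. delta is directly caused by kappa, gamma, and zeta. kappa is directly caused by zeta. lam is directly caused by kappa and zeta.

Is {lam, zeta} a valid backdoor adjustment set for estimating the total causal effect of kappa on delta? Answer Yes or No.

Backdoor paths from kappa to delta (paths whose first edge points into kappa):
  P1: kappa <- zeta -> delta
Condition 1 (no descendant of kappa in the set): FAILS — lam is a descendant of kappa.
Condition 2 (every backdoor path blocked by {lam, zeta}):
  P1: blocked at fork node zeta ∈ conditioning set.
{lam, zeta} does not satisfy the backdoor criterion.

No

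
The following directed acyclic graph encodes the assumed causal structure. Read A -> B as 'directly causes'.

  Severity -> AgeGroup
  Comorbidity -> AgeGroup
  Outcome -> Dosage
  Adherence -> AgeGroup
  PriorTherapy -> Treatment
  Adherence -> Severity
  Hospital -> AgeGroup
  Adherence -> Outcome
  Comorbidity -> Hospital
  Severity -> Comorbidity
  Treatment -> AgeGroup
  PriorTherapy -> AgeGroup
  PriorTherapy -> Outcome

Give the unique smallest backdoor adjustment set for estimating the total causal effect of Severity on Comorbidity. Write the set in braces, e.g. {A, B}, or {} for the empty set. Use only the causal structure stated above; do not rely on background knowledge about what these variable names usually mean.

Variables eligible for adjustment (non-descendants of Severity, excluding Severity and Comorbidity): {Adherence, Dosage, Outcome, PriorTherapy, Treatment}.
Backdoor paths from Severity to Comorbidity:
  P1: Severity <- Adherence -> Outcome <- PriorTherapy -> Treatment -> AgeGroup <- Comorbidity
  P2: Severity <- Adherence -> Outcome <- PriorTherapy -> Treatment -> AgeGroup <- Hospital <- Comorbidity
  P3: Severity <- Adherence -> Outcome <- PriorTherapy -> AgeGroup <- Comorbidity
  P4: Severity <- Adherence -> Outcome <- PriorTherapy -> AgeGroup <- Hospital <- Comorbidity
  P5: Severity <- Adherence -> AgeGroup <- Comorbidity
  P6: Severity <- Adherence -> AgeGroup <- Hospital <- Comorbidity
Each backdoor path contains an unconditioned collider, so every path is already blocked with the empty conditioning set:
  P1: blocked at collider Outcome (neither it nor any descendant is in the conditioning set).
  P2: blocked at collider Outcome (neither it nor any descendant is in the conditioning set).
  P3: blocked at collider Outcome (neither it nor any descendant is in the conditioning set).
  P4: blocked at collider Outcome (neither it nor any descendant is in the conditioning set).
  P5: blocked at collider AgeGroup (neither it nor any descendant is in the conditioning set).
  P6: blocked at collider AgeGroup (neither it nor any descendant is in the conditioning set).
The empty set is therefore the unique smallest valid set.

{}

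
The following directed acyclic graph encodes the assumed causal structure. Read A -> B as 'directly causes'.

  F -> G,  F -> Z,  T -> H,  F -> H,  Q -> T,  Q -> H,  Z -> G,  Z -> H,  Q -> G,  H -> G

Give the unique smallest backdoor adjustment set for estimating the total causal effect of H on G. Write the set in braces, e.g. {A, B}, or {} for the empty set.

{F, Q, Z}

Variables eligible for adjustment (non-descendants of H, excluding H and G): {F, Q, T, Z}.
Backdoor paths from H to G:
  P1: H <- Q -> G
  P2: H <- T <- Q -> G
  P3: H <- F -> Z -> G
  P4: H <- F -> G
  P5: H <- Z <- F -> G
  P6: H <- Z -> G
The empty set is not sufficient: P1 (H <- Q -> G) has no collider blocking it and no conditioned non-collider, so it is open.
Try {F, Q, Z}:
  P1: blocked at fork node Q ∈ conditioning set.
  P2: blocked at fork node Q ∈ conditioning set.
  P3: blocked at fork node F ∈ conditioning set.
  P4: blocked at fork node F ∈ conditioning set.
  P5: blocked at chain node Z ∈ conditioning set.
  P6: blocked at fork node Z ∈ conditioning set.
{F, Q, Z} contains no descendant of H and blocks every backdoor path.
Every element of {F, Q, Z} is needed (dropping F leaves P4 open; dropping Q leaves P1 open; dropping Z leaves P6 open), so no proper subset is valid.
Among all size-3 subsets of the eligible variables, only {F, Q, Z} blocks every backdoor path, so it is the unique smallest valid adjustment set.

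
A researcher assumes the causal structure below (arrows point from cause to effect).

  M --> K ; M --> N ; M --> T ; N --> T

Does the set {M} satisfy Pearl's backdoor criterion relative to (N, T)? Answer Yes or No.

Backdoor paths from N to T (paths whose first edge points into N):
  P1: N <- M -> T
Condition 1 (no descendant of N in the set): holds — descendants of N are {T}; none are in {M}.
Condition 2 (every backdoor path blocked by {M}):
  P1: blocked at fork node M ∈ conditioning set.
{M} satisfies the backdoor criterion.

Yes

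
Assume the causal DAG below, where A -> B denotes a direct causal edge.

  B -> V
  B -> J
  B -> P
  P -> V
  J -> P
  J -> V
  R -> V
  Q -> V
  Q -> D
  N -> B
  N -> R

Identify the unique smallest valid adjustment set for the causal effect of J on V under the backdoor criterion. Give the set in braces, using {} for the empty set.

Variables eligible for adjustment (non-descendants of J, excluding J and V): {B, D, N, Q, R}.
Backdoor paths from J to V:
  P1: J <- B <- N -> R -> V
  P2: J <- B -> P -> V
  P3: J <- B -> V
The empty set is not sufficient: P1 (J <- B <- N -> R -> V) has no collider blocking it and no conditioned non-collider, so it is open.
Try {B}:
  P1: blocked at chain node B ∈ conditioning set.
  P2: blocked at fork node B ∈ conditioning set.
  P3: blocked at fork node B ∈ conditioning set.
{B} contains no descendant of J and blocks every backdoor path.
No other singleton works — e.g. {N} leaves P2 open — so {B} is the unique smallest valid adjustment set.

{B}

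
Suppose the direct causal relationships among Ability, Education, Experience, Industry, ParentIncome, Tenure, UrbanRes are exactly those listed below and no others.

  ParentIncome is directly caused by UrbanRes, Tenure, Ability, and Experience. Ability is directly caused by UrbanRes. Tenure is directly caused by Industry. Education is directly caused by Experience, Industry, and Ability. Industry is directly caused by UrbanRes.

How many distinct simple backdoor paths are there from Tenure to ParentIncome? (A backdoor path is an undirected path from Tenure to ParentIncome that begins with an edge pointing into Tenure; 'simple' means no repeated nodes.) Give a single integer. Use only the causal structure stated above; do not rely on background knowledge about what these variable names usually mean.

A backdoor path from Tenure to ParentIncome is any simple undirected path whose first edge points into Tenure (i.e. leaves Tenure via a parent).
Parents of Tenure: {Industry}.
Enumerating:
  P1: Tenure <- Industry <- UrbanRes -> Ability -> ParentIncome
  P2: Tenure <- Industry <- UrbanRes -> Ability -> Education <- Experience -> ParentIncome
  P3: Tenure <- Industry <- UrbanRes -> ParentIncome
  P4: Tenure <- Industry -> Education <- Experience -> ParentIncome
  P5: Tenure <- Industry -> Education <- Ability <- UrbanRes -> ParentIncome
  P6: Tenure <- Industry -> Education <- Ability -> ParentIncome
That exhausts the simple backdoor paths. Count: 6.

6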